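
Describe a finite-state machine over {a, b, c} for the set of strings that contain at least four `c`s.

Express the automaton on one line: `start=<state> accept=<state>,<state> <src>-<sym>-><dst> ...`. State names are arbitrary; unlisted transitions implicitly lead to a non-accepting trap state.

start=q0 accept=q4,q5 q0-a->q0 q0-b->q0 q0-c->q1 q1-a->q1 q1-b->q1 q1-c->q2 q2-a->q2 q2-b->q2 q2-c->q3 q3-a->q3 q3-b->q3 q3-c->q4 q4-a->q4 q4-b->q4 q4-c->q5 q5-a->q5 q5-b->q5 q5-c->q5

Only the number of `c`s matters, and only up to 5. Make a chain q0 → q1 → q2 → q3 → q4 → q5 advanced by each `c` (with q5 absorbing); every other symbol self-loops. The accepting set is {q4, q5}.
6 states suffice.
        a   b   c  
>  q0   q0  q0  q1 
   q1   q1  q1  q2 
   q2   q2  q2  q3 
   q3   q3  q3  q4 
 * q4   q4  q4  q5 
 * q5   q5  q5  q5 
(> = start, * = accepting)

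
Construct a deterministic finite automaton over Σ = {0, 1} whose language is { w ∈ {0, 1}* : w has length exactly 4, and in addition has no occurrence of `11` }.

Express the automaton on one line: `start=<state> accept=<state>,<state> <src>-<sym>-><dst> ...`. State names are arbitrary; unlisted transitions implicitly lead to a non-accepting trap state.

Run two small machines in parallel and take their product. The first has 6 states tracking the input length, saturating at 5; the second has 3 states tracking partial matches of the forbidden pattern `11`. A product state is a pair (one from each), accepting exactly when both do. After merging equivalent states the machine shrinks.
With 9 states:
        0   1  
>  q0   q1  q2 
   q1   q3  q4 
   q2   q3  q5 
   q3   q6  q7 
   q4   q6  q5 
   q5   q5  q5 
   q6   q8  q8 
   q7   q8  q5 
 * q8   q5  q5 
(> = start, * = accepting)

start=q0 accept=q8 q0-0->q1 q0-1->q2 q1-0->q3 q1-1->q4 q2-0->q3 q2-1->q5 q3-0->q6 q3-1->q7 q4-0->q6 q4-1->q5 q5-0->q5 q5-1->q5 q6-0->q8 q6-1->q8 q7-0->q8 q7-1->q5 q8-0->q5 q8-1->q5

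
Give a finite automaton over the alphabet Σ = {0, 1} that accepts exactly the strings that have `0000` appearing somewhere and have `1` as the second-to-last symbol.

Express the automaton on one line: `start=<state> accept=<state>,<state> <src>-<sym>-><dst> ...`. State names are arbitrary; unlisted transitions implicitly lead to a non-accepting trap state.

Run two small machines in parallel and take their product. The first has 5 states tracking whether and how much of `0000` has been seen; the second has 7 states tracking the last 2 symbols read. A product state is a pair (one from each), accepting exactly when both do. After merging equivalent states the machine shrinks.
8 states suffice.
        0   1  
>  s0   s1  s0 
   s1   s2  s0 
   s2   s3  s0 
   s3   s4  s0 
   s4   s4  s5 
   s5   s6  s7 
 * s6   s4  s5 
 * s7   s6  s7 
(> = start, * = accepting)

start=s0 accept=s6,s7 s0-0->s1 s0-1->s0 s1-0->s2 s1-1->s0 s2-0->s3 s2-1->s0 s3-0->s4 s3-1->s0 s4-0->s4 s4-1->s5 s5-0->s6 s5-1->s7 s6-0->s4 s6-1->s5 s7-0->s6 s7-1->s7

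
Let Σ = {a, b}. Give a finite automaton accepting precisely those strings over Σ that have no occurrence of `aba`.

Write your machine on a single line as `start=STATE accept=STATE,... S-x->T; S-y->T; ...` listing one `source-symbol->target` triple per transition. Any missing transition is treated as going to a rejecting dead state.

start=S0; accept=S0,S1,S2; S0-a->S1; S0-b->S0; S1-a->S1; S1-b->S2; S2-a->S3; S2-b->S0; S3-a->S3; S3-b->S3

Track partial matches of the forbidden pattern `aba`. State S3 is a dead state reached once `aba` has occurred; every other state accepts. S0 means no part of `aba` is currently matched.
With 4 states:
        a   b  
>* S0   S1  S0 
 * S1   S1  S2 
 * S2   S3  S0 
   S3   S3  S3 
(> = start, * = accepting)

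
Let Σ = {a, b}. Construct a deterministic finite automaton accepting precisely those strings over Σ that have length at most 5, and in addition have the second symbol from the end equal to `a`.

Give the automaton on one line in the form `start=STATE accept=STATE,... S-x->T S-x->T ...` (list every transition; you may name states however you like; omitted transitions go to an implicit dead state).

start=q0 accept=q3,q4,q7,q8,q11,q12 q0-a->q1 q0-b->q2 q1-a->q3 q1-b->q4 q2-a->q5 q2-b->q6 q3-a->q7 q3-b->q8 q4-a->q9 q4-b->q10 q5-a->q7 q5-b->q8 q6-a->q9 q6-b->q10 q7-a->q11 q7-b->q12 q8-a->q13 q8-b->q14 q9-a->q11 q9-b->q12 q10-a->q13 q10-b->q14 q11-a->q12 q11-b->q12 q12-a->q14 q12-b->q14 q13-a->q12 q13-b->q12 q14-a->q14 q14-b->q14

Run two small machines in parallel and take their product. One (7 states) tracks the input length, saturating at 6; the other (7 states) tracks the last 2 symbols read. Each combined state is a pair, one component from each; accept when both components accept. Minimizing collapses redundant product states.
With 15 states:
          a    b  
>  q0     q1   q2 
   q1     q3   q4 
   q2     q5   q6 
 * q3     q7   q8 
 * q4     q9  q10 
   q5     q7   q8 
   q6     q9  q10 
 * q7    q11  q12 
 * q8    q13  q14 
   q9    q11  q12 
   q10   q13  q14 
 * q11   q12  q12 
 * q12   q14  q14 
   q13   q12  q12 
   q14   q14  q14 
(> = start, * = accepting)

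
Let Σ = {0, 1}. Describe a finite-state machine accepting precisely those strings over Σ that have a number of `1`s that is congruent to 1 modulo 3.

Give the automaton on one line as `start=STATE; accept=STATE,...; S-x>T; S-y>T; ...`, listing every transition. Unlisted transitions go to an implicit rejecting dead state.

Keep the running count of `1`s modulo 3: each `1` advances along the cycle q0 → q1 → q2 → q0 while other symbols loop. Accept at q1.
3 states suffice.
        0   1  
>  q0   q0  q1 
 * q1   q1  q2 
   q2   q2  q0 
(> = start, * = accepting)

start=q0; accept=q1; q0-0>q0; q0-1>q1; q1-0>q1; q1-1>q2; q2-0>q2; q2-1>q0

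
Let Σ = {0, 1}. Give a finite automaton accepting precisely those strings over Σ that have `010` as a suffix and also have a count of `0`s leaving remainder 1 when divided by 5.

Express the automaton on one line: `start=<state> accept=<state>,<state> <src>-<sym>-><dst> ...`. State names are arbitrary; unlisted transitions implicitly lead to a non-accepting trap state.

Handle the two conditions separately and then intersect. One (4 states) tracks how much of the suffix `010` has currently been matched; the other (5 states) tracks the count of `0`s modulo 5. Each combined state is a pair, one component from each; accept when both components accept.
With 20 states:
       0  1 
>  A   B  A 
   B   C  D 
   C   E  F 
   D   G  H 
   E   I  J 
   F   K  L 
   G   E  F 
   H   C  H 
   I   M  N 
   J   O  P 
   K   I  J 
   L   E  L 
   M   B  Q 
   N   R  S 
   O   M  N 
   P   I  P 
   Q   T  A 
   R   B  Q 
   S   M  S 
 * T   C  D 
(> = start, * = accepting)

start=A accept=T A-0->B A-1->A B-0->C B-1->D C-0->E C-1->F D-0->G D-1->H E-0->I E-1->J F-0->K F-1->L G-0->E G-1->F H-0->C H-1->H I-0->M I-1->N J-0->O J-1->P K-0->I K-1->J L-0->E L-1->L M-0->B M-1->Q N-0->R N-1->S O-0->M O-1->N P-0->I P-1->P Q-0->T Q-1->A R-0->B R-1->Q S-0->M S-1->S T-0->C T-1->D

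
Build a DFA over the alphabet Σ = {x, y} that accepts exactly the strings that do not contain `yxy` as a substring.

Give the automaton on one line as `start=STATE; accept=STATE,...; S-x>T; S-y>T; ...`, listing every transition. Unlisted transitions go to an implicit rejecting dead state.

Track partial matches of the forbidden pattern `yxy`. State D is a dead state reached once `yxy` has occurred; every other state accepts. A means no part of `yxy` is currently matched.
With 4 states:
       x  y 
>* A   A  B 
 * B   C  B 
 * C   A  D 
   D   D  D 
(> = start, * = accepting)

start=A; accept=A,B,C; A-x>A; A-y>B; B-x>C; B-y>B; C-x>A; C-y>D; D-x>D; D-y>D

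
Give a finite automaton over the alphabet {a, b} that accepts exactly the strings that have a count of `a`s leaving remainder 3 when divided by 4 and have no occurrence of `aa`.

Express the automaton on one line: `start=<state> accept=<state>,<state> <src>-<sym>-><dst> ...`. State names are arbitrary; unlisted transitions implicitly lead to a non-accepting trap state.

start=s0 accept=s9,s10 s0-a->s1 s0-b->s0 s1-a->s2 s1-b->s3 s2-a->s4 s2-b->s2 s3-a->s5 s3-b->s3 s4-a->s6 s4-b->s4 s5-a->s4 s5-b->s7 s6-a->s8 s6-b->s6 s7-a->s9 s7-b->s7 s8-a->s2 s8-b->s8 s9-a->s6 s9-b->s10 s10-a->s11 s10-b->s10 s11-a->s8 s11-b->s0

Run two small machines in parallel and take their product. The first has 4 states tracking the count of `a`s modulo 4; the second has 3 states tracking partial matches of the forbidden pattern `aa`. A product state is a pair (one from each), accepting exactly when both do.
A 12-state machine:
          a    b  
>  s0     s1   s0 
   s1     s2   s3 
   s2     s4   s2 
   s3     s5   s3 
   s4     s6   s4 
   s5     s4   s7 
   s6     s8   s6 
   s7     s9   s7 
   s8     s2   s8 
 * s9     s6  s10 
 * s10   s11  s10 
   s11    s8   s0 
(> = start, * = accepting)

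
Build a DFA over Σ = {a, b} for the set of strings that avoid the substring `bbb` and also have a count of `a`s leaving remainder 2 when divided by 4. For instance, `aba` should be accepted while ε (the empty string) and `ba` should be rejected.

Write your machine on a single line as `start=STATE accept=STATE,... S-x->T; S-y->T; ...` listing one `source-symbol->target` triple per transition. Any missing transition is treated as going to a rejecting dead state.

Build one automaton per condition and run them in lockstep. The first has 4 states tracking partial matches of the forbidden pattern `bbb`; the second has 4 states tracking the count of `a`s modulo 4. A product state is a pair (one from each), accepting exactly when both do. Minimizing collapses redundant product states.
A 13-state machine:
          a    b  
>  s0     s1   s2 
   s1     s3   s4 
   s2     s1   s5 
 * s3     s6   s7 
   s4     s3   s8 
   s5     s1   s9 
   s6     s0  s10 
 * s7     s6  s11 
   s8     s3   s9 
   s9     s9   s9 
   s10    s0  s12 
 * s11    s6   s9 
   s12    s0   s9 
(> = start, * = accepting)

start=s0; accept=s3,s7,s11; s0-a->s1; s0-b->s2; s1-a->s3; s1-b->s4; s2-a->s1; s2-b->s5; s3-a->s6; s3-b->s7; s4-a->s3; s4-b->s8; s5-a->s1; s5-b->s9; s6-a->s0; s6-b->s10; s7-a->s6; s7-b->s11; s8-a->s3; s8-b->s9; s9-a->s9; s9-b->s9; s10-a->s0; s10-b->s12; s11-a->s6; s11-b->s9; s12-a->s0; s12-b->s9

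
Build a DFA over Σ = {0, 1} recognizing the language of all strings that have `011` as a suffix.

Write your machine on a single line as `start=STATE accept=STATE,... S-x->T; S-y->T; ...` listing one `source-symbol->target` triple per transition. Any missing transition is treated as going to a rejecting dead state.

start=S0; accept=S3; S0-0->S1; S0-1->S0; S1-0->S1; S1-1->S2; S2-0->S1; S2-1->S3; S3-0->S1; S3-1->S0

Let each state record the length of the longest suffix of the input read so far that is also a prefix of `011`. S1 means the last symbol is `0`; S2 means the last 2 symbols are `01`; S3 means the last 3 symbols are `011`. Accept only at S3, where the string currently ends in `011`.
A 4-state machine:
        0   1  
>  S0   S1  S0 
   S1   S1  S2 
   S2   S1  S3 
 * S3   S1  S0 
(> = start, * = accepting)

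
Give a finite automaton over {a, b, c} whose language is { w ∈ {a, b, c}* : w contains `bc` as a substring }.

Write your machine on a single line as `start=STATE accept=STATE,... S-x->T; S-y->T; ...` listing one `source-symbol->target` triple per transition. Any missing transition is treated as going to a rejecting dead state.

start=S0; accept=S2; S0-a->S0; S0-b->S1; S0-c->S0; S1-a->S0; S1-b->S1; S1-c->S2; S2-a->S2; S2-b->S2; S2-c->S2

Track how much of `bc` has been matched so far: state S0 is no progress, S2 is the absorbing accept state reached once `bc` has occurred. Intermediate states record partial matches; on a mismatch, fall back to the longest reusable overlap.
3 states suffice.
        a   b   c  
>  S0   S0  S1  S0 
   S1   S0  S1  S2 
 * S2   S2  S2  S2 
(> = start, * = accepting)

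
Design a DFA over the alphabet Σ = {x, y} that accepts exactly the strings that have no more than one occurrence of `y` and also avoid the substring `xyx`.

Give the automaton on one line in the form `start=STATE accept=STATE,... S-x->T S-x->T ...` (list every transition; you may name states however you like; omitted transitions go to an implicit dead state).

Handle the two conditions separately and then intersect. One (3 states) tracks the count of `y`s, saturating at 2; the other (4 states) tracks partial matches of the forbidden pattern `xyx`. Each combined state is a pair, one component from each; accept when both components accept.
With 10 states:
        x   y  
>* q0   q1  q2 
 * q1   q1  q3 
 * q2   q4  q5 
 * q3   q6  q5 
 * q4   q4  q7 
   q5   q8  q5 
   q6   q6  q9 
   q7   q9  q5 
   q8   q8  q7 
   q9   q9  q9 
(> = start, * = accepting)

start=q0 accept=q0,q1,q2,q3,q4 q0-x->q1 q0-y->q2 q1-x->q1 q1-y->q3 q2-x->q4 q2-y->q5 q3-x->q6 q3-y->q5 q4-x->q4 q4-y->q7 q5-x->q8 q5-y->q5 q6-x->q6 q6-y->q9 q7-x->q9 q7-y->q5 q8-x->q8 q8-y->q7 q9-x->q9 q9-y->q9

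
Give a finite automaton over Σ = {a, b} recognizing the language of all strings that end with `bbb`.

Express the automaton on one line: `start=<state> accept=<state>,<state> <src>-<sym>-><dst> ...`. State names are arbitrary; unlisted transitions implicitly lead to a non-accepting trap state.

Let each state record the length of the longest suffix of the input read so far that is also a prefix of `bbb`. s1 means the last symbol is `b`; s2 means the last 2 symbols are `bb`; s3 means the last 3 symbols are `bbb`. Accept only at s3, where the string currently ends in `bbb`.
A 4-state machine:
        a   b  
>  s0   s0  s1 
   s1   s0  s2 
   s2   s0  s3 
 * s3   s0  s3 
(> = start, * = accepting)

start=s0 accept=s3 s0-a->s0 s0-b->s1 s1-a->s0 s1-b->s2 s2-a->s0 s2-b->s3 s3-a->s0 s3-b->s3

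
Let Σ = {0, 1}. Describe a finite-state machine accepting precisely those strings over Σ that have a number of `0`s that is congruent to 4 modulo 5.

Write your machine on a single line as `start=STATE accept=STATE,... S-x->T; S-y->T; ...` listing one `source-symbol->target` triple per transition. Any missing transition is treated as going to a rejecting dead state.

start=s0; accept=s4; s0-0->s1; s0-1->s0; s1-0->s2; s1-1->s1; s2-0->s3; s2-1->s2; s3-0->s4; s3-1->s3; s4-0->s0; s4-1->s4

Keep the running count of `0`s modulo 5: each `0` advances along the cycle s0 → s1 → s2 → s3 → s4 → s0 while other symbols loop. Accept at s4.
With 5 states:
        0   1  
>  s0   s1  s0 
   s1   s2  s1 
   s2   s3  s2 
   s3   s4  s3 
 * s4   s0  s4 
(> = start, * = accepting)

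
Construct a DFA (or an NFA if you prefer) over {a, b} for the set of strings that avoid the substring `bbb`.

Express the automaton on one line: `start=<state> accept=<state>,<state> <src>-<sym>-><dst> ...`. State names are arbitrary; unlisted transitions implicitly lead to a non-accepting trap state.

Track partial matches of the forbidden pattern `bbb`. State s3 is a dead state reached once `bbb` has occurred; every other state accepts. s0 means no part of `bbb` is currently matched.
4 states suffice.
        a   b  
>* s0   s0  s1 
 * s1   s0  s2 
 * s2   s0  s3 
   s3   s3  s3 
(> = start, * = accepting)

start=s0 accept=s0,s1,s2 s0-a->s0 s0-b->s1 s1-a->s0 s1-b->s2 s2-a->s0 s2-b->s3 s3-a->s3 s3-b->s3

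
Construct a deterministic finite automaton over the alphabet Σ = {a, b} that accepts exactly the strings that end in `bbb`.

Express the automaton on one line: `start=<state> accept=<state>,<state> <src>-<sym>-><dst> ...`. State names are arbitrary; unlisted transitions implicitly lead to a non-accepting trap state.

start=q0 accept=q3 q0-a->q0 q0-b->q1 q1-a->q0 q1-b->q2 q2-a->q0 q2-b->q3 q3-a->q0 q3-b->q3

Let each state record the length of the longest suffix of the input read so far that is also a prefix of `bbb`. q1 means the last symbol is `b`; q2 means the last 2 symbols are `bb`; q3 means the last 3 symbols are `bbb`. Accept only at q3, where the string currently ends in `bbb`.
With 4 states:
        a   b  
>  q0   q0  q1 
   q1   q0  q2 
   q2   q0  q3 
 * q3   q0  q3 
(> = start, * = accepting)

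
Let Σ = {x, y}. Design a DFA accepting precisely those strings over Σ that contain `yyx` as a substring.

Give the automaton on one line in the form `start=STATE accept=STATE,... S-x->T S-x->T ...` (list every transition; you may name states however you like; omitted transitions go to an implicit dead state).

start=S0 accept=S3 S0-x->S0 S0-y->S1 S1-x->S0 S1-y->S2 S2-x->S3 S2-y->S2 S3-x->S3 S3-y->S3

Track how much of `yyx` has been matched so far: state S0 is no progress, S3 is the absorbing accept state reached once `yyx` has occurred. Intermediate states record partial matches; on a mismatch, fall back to the longest reusable overlap.
4 states suffice.
        x   y  
>  S0   S0  S1 
   S1   S0  S2 
   S2   S3  S2 
 * S3   S3  S3 
(> = start, * = accepting)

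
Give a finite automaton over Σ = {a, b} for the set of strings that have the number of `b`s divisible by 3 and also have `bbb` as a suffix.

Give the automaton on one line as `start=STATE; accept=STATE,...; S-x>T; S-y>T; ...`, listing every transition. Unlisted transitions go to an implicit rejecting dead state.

Run two small machines in parallel and take their product. One (3 states) tracks the count of `b`s modulo 3; the other (4 states) tracks how much of the suffix `bbb` has currently been matched. Each combined state is a pair, one component from each; accept when both components accept. Equivalent product states are then merged.
6 states suffice.
        a   b  
>  s0   s0  s1 
   s1   s2  s3 
   s2   s2  s4 
   s3   s4  s5 
   s4   s4  s0 
 * s5   s0  s1 
(> = start, * = accepting)

start=s0; accept=s5; s0-a>s0; s0-b>s1; s1-a>s2; s1-b>s3; s2-a>s2; s2-b>s4; s3-a>s4; s3-b>s5; s4-a>s4; s4-b>s0; s5-a>s0; s5-b>s1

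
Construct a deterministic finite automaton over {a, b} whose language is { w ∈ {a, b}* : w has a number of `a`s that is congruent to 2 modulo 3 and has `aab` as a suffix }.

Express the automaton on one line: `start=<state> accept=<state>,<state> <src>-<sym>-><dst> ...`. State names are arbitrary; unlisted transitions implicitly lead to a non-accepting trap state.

start=S0 accept=S4 S0-a->S1 S0-b->S0 S1-a->S2 S1-b->S3 S2-a->S0 S2-b->S4 S3-a->S5 S3-b->S3 S4-a->S0 S4-b->S5 S5-a->S0 S5-b->S5

Build one automaton per condition and run them in lockstep. The first has 3 states tracking the count of `a`s modulo 3; the second has 4 states tracking how much of the suffix `aab` has currently been matched. A product state is a pair (one from each), accepting exactly when both do. Minimizing collapses redundant product states.
6 states suffice.
        a   b  
>  S0   S1  S0 
   S1   S2  S3 
   S2   S0  S4 
   S3   S5  S3 
 * S4   S0  S5 
   S5   S0  S5 
(> = start, * = accepting)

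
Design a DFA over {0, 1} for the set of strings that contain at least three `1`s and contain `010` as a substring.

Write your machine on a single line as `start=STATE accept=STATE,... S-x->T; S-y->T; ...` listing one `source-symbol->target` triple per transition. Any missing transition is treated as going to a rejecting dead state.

start=A; accept=L; A-0->B; A-1->C; B-0->B; B-1->D; C-0->E; C-1->F; D-0->G; D-1->F; E-0->E; E-1->H; F-0->I; F-1->F; G-0->G; G-1->J; H-0->J; H-1->F; I-0->I; I-1->K; J-0->J; J-1->L; K-0->L; K-1->F; L-0->L; L-1->L

Run two small machines in parallel and take their product. One (5 states) tracks the count of `1`s, saturating at 4; the other (4 states) tracks whether and how much of `010` has been seen. Each combined state is a pair, one component from each; accept when both components accept. Equivalent product states are then merged.
       0  1 
>  A   B  C 
   B   B  D 
   C   E  F 
   D   G  F 
   E   E  H 
   F   I  F 
   G   G  J 
   H   J  F 
   I   I  K 
   J   J  L 
   K   L  F 
 * L   L  L 
(> = start, * = accepting)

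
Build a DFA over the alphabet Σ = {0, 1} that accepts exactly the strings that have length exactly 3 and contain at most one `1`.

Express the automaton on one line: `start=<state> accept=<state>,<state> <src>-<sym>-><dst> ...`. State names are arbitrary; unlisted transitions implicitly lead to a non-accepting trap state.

start=q0 accept=q6 q0-0->q1 q0-1->q2 q1-0->q3 q1-1->q4 q2-0->q4 q2-1->q5 q3-0->q6 q3-1->q6 q4-0->q6 q4-1->q5 q5-0->q5 q5-1->q5 q6-0->q5 q6-1->q5

Handle the two conditions separately and then intersect. One (5 states) tracks the input length, saturating at 4; the other (3 states) tracks the count of `1`s, saturating at 2. Each combined state is a pair, one component from each; accept when both components accept. After merging equivalent states the machine shrinks.
With 7 states:
        0   1  
>  q0   q1  q2 
   q1   q3  q4 
   q2   q4  q5 
   q3   q6  q6 
   q4   q6  q5 
   q5   q5  q5 
 * q6   q5  q5 
(> = start, * = accepting)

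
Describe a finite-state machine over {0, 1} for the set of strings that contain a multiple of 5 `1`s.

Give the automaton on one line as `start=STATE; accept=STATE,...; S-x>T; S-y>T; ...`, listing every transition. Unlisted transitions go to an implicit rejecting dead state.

start=q0; accept=q0; q0-0>q0; q0-1>q1; q1-0>q1; q1-1>q2; q2-0>q2; q2-1>q3; q3-0>q3; q3-1>q4; q4-0>q4; q4-1>q0

The only thing that matters is how many `1`s have appeared, reduced mod 5. Use one state per residue: q0 for 0, …, q4 for 4. Reading `1` moves to the next residue; anything else stays put. q0 is accepting.
With 5 states:
        0   1  
>* q0   q0  q1 
   q1   q1  q2 
   q2   q2  q3 
   q3   q3  q4 
   q4   q4  q0 
(> = start, * = accepting)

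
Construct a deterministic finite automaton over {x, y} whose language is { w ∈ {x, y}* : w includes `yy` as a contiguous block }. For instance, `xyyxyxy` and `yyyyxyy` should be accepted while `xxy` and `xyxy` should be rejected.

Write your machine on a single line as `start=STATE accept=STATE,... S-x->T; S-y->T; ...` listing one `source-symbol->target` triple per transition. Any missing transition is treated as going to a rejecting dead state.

start=S0; accept=S2; S0-x->S0; S0-y->S1; S1-x->S0; S1-y->S2; S2-x->S2; S2-y->S2

Track how much of `yy` has been matched so far: state S0 is no progress, S2 is the absorbing accept state reached once `yy` has occurred. Intermediate states record partial matches; on a mismatch, fall back to the longest reusable overlap.
With 3 states:
        x   y  
>  S0   S0  S1 
   S1   S0  S2 
 * S2   S2  S2 
(> = start, * = accepting)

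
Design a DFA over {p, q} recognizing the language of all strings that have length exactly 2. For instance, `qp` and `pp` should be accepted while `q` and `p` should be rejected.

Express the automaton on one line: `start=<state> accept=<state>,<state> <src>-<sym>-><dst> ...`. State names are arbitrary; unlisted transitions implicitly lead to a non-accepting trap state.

start=A accept=C A-p->B A-q->B B-p->C B-q->C C-p->D C-q->D D-p->D D-q->D

Count input length up to 3: every symbol moves from A toward D, which means 'more than 2' and absorbs. Accept from {C}.
       p  q 
>  A   B  B 
   B   C  C 
 * C   D  D 
   D   D  D 
(> = start, * = accepting)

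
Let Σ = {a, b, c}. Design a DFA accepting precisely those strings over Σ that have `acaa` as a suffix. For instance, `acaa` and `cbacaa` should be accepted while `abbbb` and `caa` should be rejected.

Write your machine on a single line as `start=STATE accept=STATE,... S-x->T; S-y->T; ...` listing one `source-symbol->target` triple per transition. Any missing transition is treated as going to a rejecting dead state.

start=q0; accept=q4; q0-a->q1; q0-b->q0; q0-c->q0; q1-a->q1; q1-b->q0; q1-c->q2; q2-a->q3; q2-b->q0; q2-c->q0; q3-a->q4; q3-b->q0; q3-c->q2; q4-a->q1; q4-b->q0; q4-c->q2

Remember how much of `acaa` the current input suffix matches. State q0 means no match yet; q1 means the last symbol is `a`; q2 means the last 2 symbols are `ac`; q3 means the last 3 symbols are `aca`; q4 means the last 4 symbols are `acaa`. Only q4 accepts. On a mismatch, fall back to the longest proper suffix that is still a prefix of `acaa`.
5 states suffice.
        a   b   c  
>  q0   q1  q0  q0 
   q1   q1  q0  q2 
   q2   q3  q0  q0 
   q3   q4  q0  q2 
 * q4   q1  q0  q2 
(> = start, * = accepting)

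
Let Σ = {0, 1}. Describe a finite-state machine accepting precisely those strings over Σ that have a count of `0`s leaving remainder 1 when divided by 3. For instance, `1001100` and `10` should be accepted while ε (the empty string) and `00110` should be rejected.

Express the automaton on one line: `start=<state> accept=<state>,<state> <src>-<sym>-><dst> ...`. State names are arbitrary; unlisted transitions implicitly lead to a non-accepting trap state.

The only thing that matters is how many `0`s have appeared, reduced mod 3. Use one state per residue: A for 0, …, C for 2. Reading `0` moves to the next residue; anything else stays put. B is accepting.
A 3-state machine:
       0  1 
>  A   B  A 
 * B   C  B 
   C   A  C 
(> = start, * = accepting)

start=A accept=B A-0->B A-1->A B-0->C B-1->B C-0->A C-1->C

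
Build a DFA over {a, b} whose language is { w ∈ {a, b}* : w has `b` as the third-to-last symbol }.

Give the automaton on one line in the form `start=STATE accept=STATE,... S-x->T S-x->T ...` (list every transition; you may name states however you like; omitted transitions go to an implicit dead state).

start=S0 accept=S11,S12,S13,S14 S0-a->S1 S0-b->S2 S1-a->S3 S1-b->S4 S2-a->S5 S2-b->S6 S3-a->S7 S3-b->S8 S4-a->S9 S4-b->S10 S5-a->S11 S5-b->S12 S6-a->S13 S6-b->S14 S7-a->S7 S7-b->S8 S8-a->S9 S8-b->S10 S9-a->S11 S9-b->S12 S10-a->S13 S10-b->S14 S11-a->S7 S11-b->S8 S12-a->S9 S12-b->S10 S13-a->S11 S13-b->S12 S14-a->S13 S14-b->S14

Because acceptance depends on a position counted from the end, the machine has to buffer the most recent 3 symbols. Make each state the string of the last up-to-3 symbols read; on input `x` shift the window left and append `x`. Accept when the buffered window has length 3 and begins with `b`.
          a    b  
>  S0     S1   S2 
   S1     S3   S4 
   S2     S5   S6 
   S3     S7   S8 
   S4     S9  S10 
   S5    S11  S12 
   S6    S13  S14 
   S7     S7   S8 
   S8     S9  S10 
   S9    S11  S12 
   S10   S13  S14 
 * S11    S7   S8 
 * S12    S9  S10 
 * S13   S11  S12 
 * S14   S13  S14 
(> = start, * = accepting)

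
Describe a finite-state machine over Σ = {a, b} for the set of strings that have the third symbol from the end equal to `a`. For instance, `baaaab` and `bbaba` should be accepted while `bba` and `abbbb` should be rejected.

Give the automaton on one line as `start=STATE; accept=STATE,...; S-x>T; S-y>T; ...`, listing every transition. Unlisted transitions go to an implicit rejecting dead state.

start=q0; accept=q7,q8,q9,q10; q0-a>q1; q0-b>q2; q1-a>q3; q1-b>q4; q2-a>q5; q2-b>q6; q3-a>q7; q3-b>q8; q4-a>q9; q4-b>q10; q5-a>q11; q5-b>q12; q6-a>q13; q6-b>q14; q7-a>q7; q7-b>q8; q8-a>q9; q8-b>q10; q9-a>q11; q9-b>q12; q10-a>q13; q10-b>q14; q11-a>q7; q11-b>q8; q12-a>q9; q12-b>q10; q13-a>q11; q13-b>q12; q14-a>q13; q14-b>q14

Because acceptance depends on a position counted from the end, the machine has to buffer the most recent 3 symbols. Make each state the string of the last up-to-3 symbols read; on input `x` shift the window left and append `x`. Accept when the buffered window has length 3 and begins with `a`.
With 15 states:
          a    b  
>  q0     q1   q2 
   q1     q3   q4 
   q2     q5   q6 
   q3     q7   q8 
   q4     q9  q10 
   q5    q11  q12 
   q6    q13  q14 
 * q7     q7   q8 
 * q8     q9  q10 
 * q9    q11  q12 
 * q10   q13  q14 
   q11    q7   q8 
   q12    q9  q10 
   q13   q11  q12 
   q14   q13  q14 
(> = start, * = accepting)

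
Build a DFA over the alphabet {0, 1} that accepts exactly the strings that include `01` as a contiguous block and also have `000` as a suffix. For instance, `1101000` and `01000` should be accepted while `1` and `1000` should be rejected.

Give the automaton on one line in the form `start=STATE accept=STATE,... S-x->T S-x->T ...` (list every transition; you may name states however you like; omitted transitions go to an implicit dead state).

start=s0 accept=s5 s0-0->s1 s0-1->s0 s1-0->s1 s1-1->s2 s2-0->s3 s2-1->s2 s3-0->s4 s3-1->s2 s4-0->s5 s4-1->s2 s5-0->s5 s5-1->s2

Build one automaton per condition and run them in lockstep. The first has 3 states tracking whether and how much of `01` has been seen; the second has 4 states tracking how much of the suffix `000` has currently been matched. A product state is a pair (one from each), accepting exactly when both do. After merging equivalent states the machine shrinks.
        0   1  
>  s0   s1  s0 
   s1   s1  s2 
   s2   s3  s2 
   s3   s4  s2 
   s4   s5  s2 
 * s5   s5  s2 
(> = start, * = accepting)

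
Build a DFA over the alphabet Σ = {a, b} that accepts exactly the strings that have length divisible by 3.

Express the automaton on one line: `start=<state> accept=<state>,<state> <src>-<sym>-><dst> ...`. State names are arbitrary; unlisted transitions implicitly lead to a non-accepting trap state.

Count input length modulo 3: every symbol advances one step around the cycle s0 → s1 → s2 → s0. Accept at s0.
A 3-state machine:
        a   b  
>* s0   s1  s1 
   s1   s2  s2 
   s2   s0  s0 
(> = start, * = accepting)

start=s0 accept=s0 s0-a->s1 s0-b->s1 s1-a->s2 s1-b->s2 s2-a->s0 s2-b->s0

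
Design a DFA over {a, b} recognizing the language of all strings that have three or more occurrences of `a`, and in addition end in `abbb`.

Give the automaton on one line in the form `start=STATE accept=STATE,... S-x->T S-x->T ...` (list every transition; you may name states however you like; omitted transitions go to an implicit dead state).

Run two small machines in parallel and take their product. One (5 states) tracks the count of `a`s, saturating at 4; the other (5 states) tracks how much of the suffix `abbb` has currently been matched. Each combined state is a pair, one component from each; accept when both components accept.
21 states suffice.
          a    b  
>  q0     q1   q0 
   q1     q2   q3 
   q2     q4   q5 
   q3     q2   q6 
   q4     q7   q8 
   q5     q4   q9 
   q6     q2  q10 
   q7     q7  q11 
   q8     q7  q12 
   q9     q4  q13 
   q10    q2  q14 
   q11    q7  q15 
   q12    q7  q16 
   q13    q4  q17 
   q14    q2  q14 
   q15    q7  q18 
 * q16    q7  q19 
   q17    q4  q17 
 * q18    q7  q20 
   q19    q7  q19 
   q20    q7  q20 
(> = start, * = accepting)

start=q0 accept=q16,q18 q0-a->q1 q0-b->q0 q1-a->q2 q1-b->q3 q2-a->q4 q2-b->q5 q3-a->q2 q3-b->q6 q4-a->q7 q4-b->q8 q5-a->q4 q5-b->q9 q6-a->q2 q6-b->q10 q7-a->q7 q7-b->q11 q8-a->q7 q8-b->q12 q9-a->q4 q9-b->q13 q10-a->q2 q10-b->q14 q11-a->q7 q11-b->q15 q12-a->q7 q12-b->q16 q13-a->q4 q13-b->q17 q14-a->q2 q14-b->q14 q15-a->q7 q15-b->q18 q16-a->q7 q16-b->q19 q17-a->q4 q17-b->q17 q18-a->q7 q18-b->q20 q19-a->q7 q19-b->q19 q20-a->q7 q20-b->q20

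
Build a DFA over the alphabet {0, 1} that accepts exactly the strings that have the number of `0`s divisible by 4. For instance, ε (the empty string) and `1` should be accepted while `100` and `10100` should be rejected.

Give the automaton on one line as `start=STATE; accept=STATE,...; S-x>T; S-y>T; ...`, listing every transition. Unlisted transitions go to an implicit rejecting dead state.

start=A; accept=A; A-0>B; A-1>A; B-0>C; B-1>B; C-0>D; C-1>C; D-0>A; D-1>D

Keep the running count of `0`s modulo 4: each `0` advances along the cycle A → B → C → D → A while other symbols loop. Accept at A.
4 states suffice.
       0  1 
>* A   B  A 
   B   C  B 
   C   D  C 
   D   A  D 
(> = start, * = accepting)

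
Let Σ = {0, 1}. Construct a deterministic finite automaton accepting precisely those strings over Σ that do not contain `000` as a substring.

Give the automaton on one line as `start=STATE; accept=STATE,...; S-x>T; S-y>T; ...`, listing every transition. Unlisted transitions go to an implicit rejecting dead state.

start=q0; accept=q0,q1,q2; q0-0>q1; q0-1>q0; q1-0>q2; q1-1>q0; q2-0>q3; q2-1>q0; q3-0>q3; q3-1>q3

Track partial matches of the forbidden pattern `000`. State q3 is a dead state reached once `000` has occurred; every other state accepts. q0 means no part of `000` is currently matched.
        0   1  
>* q0   q1  q0 
 * q1   q2  q0 
 * q2   q3  q0 
   q3   q3  q3 
(> = start, * = accepting)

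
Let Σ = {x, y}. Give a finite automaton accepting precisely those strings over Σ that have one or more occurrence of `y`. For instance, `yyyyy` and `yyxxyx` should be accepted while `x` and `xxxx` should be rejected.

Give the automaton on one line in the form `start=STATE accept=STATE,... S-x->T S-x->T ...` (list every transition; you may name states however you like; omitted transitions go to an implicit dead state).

start=q0 accept=q1,q2 q0-x->q0 q0-y->q1 q1-x->q1 q1-y->q2 q2-x->q2 q2-y->q2

Count `y`s, saturating at 2: state q0 means no `y` yet, q1 means one `y` seen, q2 means more than one. Each `y` increments (capped at q2); other symbols loop. Accept from {q1, q2}.
A 3-state machine:
        x   y  
>  q0   q0  q1 
 * q1   q1  q2 
 * q2   q2  q2 
(> = start, * = accepting)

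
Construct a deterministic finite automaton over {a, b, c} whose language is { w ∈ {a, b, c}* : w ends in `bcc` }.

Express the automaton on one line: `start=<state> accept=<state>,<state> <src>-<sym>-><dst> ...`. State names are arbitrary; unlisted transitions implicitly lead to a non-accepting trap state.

Remember how much of `bcc` the current input suffix matches. State S0 means no match yet; S1 means the last symbol is `b`; S2 means the last 2 symbols are `bc`; S3 means the last 3 symbols are `bcc`. Only S3 accepts. On a mismatch, fall back to the longest proper suffix that is still a prefix of `bcc`.
4 states suffice.
        a   b   c  
>  S0   S0  S1  S0 
   S1   S0  S1  S2 
   S2   S0  S1  S3 
 * S3   S0  S1  S0 
(> = start, * = accepting)

start=S0 accept=S3 S0-a->S0 S0-b->S1 S0-c->S0 S1-a->S0 S1-b->S1 S1-c->S2 S2-a->S0 S2-b->S1 S2-c->S3 S3-a->S0 S3-b->S1 S3-c->S0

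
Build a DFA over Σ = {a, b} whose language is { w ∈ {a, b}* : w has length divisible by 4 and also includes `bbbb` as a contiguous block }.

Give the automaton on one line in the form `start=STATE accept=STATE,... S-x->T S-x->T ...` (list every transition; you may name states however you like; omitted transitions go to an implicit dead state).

start=q0 accept=q13 q0-a->q1 q0-b->q2 q1-a->q3 q1-b->q4 q2-a->q3 q2-b->q5 q3-a->q6 q3-b->q7 q4-a->q6 q4-b->q8 q5-a->q6 q5-b->q9 q6-a->q0 q6-b->q10 q7-a->q0 q7-b->q11 q8-a->q0 q8-b->q12 q9-a->q0 q9-b->q13 q10-a->q1 q10-b->q14 q11-a->q1 q11-b->q15 q12-a->q1 q12-b->q16 q13-a->q16 q13-b->q16 q14-a->q3 q14-b->q17 q15-a->q3 q15-b->q18 q16-a->q18 q16-b->q18 q17-a->q6 q17-b->q19 q18-a->q19 q18-b->q19 q19-a->q13 q19-b->q13

Run two small machines in parallel and take their product. The first has 4 states tracking the input length modulo 4; the second has 5 states tracking whether and how much of `bbbb` has been seen. A product state is a pair (one from each), accepting exactly when both do.
With 20 states:
          a    b  
>  q0     q1   q2 
   q1     q3   q4 
   q2     q3   q5 
   q3     q6   q7 
   q4     q6   q8 
   q5     q6   q9 
   q6     q0  q10 
   q7     q0  q11 
   q8     q0  q12 
   q9     q0  q13 
   q10    q1  q14 
   q11    q1  q15 
   q12    q1  q16 
 * q13   q16  q16 
   q14    q3  q17 
   q15    q3  q18 
   q16   q18  q18 
   q17    q6  q19 
   q18   q19  q19 
   q19   q13  q13 
(> = start, * = accepting)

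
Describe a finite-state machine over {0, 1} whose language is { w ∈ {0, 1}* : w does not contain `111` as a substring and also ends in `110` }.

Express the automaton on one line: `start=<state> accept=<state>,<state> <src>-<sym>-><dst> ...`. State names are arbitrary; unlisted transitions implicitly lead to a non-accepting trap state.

Run two small machines in parallel and take their product. The first has 4 states tracking partial matches of the forbidden pattern `111`; the second has 4 states tracking how much of the suffix `110` has currently been matched. A product state is a pair (one from each), accepting exactly when both do. After merging equivalent states the machine shrinks.
With 5 states:
        0   1  
>  s0   s0  s1 
   s1   s0  s2 
   s2   s3  s4 
 * s3   s0  s1 
   s4   s4  s4 
(> = start, * = accepting)

start=s0 accept=s3 s0-0->s0 s0-1->s1 s1-0->s0 s1-1->s2 s2-0->s3 s2-1->s4 s3-0->s0 s3-1->s1 s4-0->s4 s4-1->s4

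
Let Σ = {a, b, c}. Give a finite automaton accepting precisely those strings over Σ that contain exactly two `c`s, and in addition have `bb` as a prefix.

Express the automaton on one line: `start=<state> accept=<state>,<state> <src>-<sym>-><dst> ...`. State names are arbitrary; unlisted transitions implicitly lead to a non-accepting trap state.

start=S0 accept=S5 S0-a->S1 S0-b->S2 S0-c->S1 S1-a->S1 S1-b->S1 S1-c->S1 S2-a->S1 S2-b->S3 S2-c->S1 S3-a->S3 S3-b->S3 S3-c->S4 S4-a->S4 S4-b->S4 S4-c->S5 S5-a->S5 S5-b->S5 S5-c->S1

Run two small machines in parallel and take their product. One (4 states) tracks the count of `c`s, saturating at 3; the other (4 states) tracks whether the input so far still matches the prefix `bb`. Each combined state is a pair, one component from each; accept when both components accept. Minimizing collapses redundant product states.
        a   b   c  
>  S0   S1  S2  S1 
   S1   S1  S1  S1 
   S2   S1  S3  S1 
   S3   S3  S3  S4 
   S4   S4  S4  S5 
 * S5   S5  S5  S1 
(> = start, * = accepting)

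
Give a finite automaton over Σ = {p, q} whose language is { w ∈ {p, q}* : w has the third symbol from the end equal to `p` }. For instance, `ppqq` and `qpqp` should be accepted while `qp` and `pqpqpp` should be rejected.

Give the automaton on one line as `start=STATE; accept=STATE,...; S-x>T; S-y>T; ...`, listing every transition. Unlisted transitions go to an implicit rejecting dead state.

start=A; accept=H,I,J,K; A-p>B; A-q>C; B-p>D; B-q>E; C-p>F; C-q>G; D-p>H; D-q>I; E-p>J; E-q>K; F-p>L; F-q>M; G-p>N; G-q>O; H-p>H; H-q>I; I-p>J; I-q>K; J-p>L; J-q>M; K-p>N; K-q>O; L-p>H; L-q>I; M-p>J; M-q>K; N-p>L; N-q>M; O-p>N; O-q>O

A DFA must remember the last 3 symbols (since which symbol is third-to-last isn't known until the input ends). Use one state per possible window of the last ≤3 symbols; accept from those whose window starts with `p`.
A 15-state machine:
       p  q 
>  A   B  C 
   B   D  E 
   C   F  G 
   D   H  I 
   E   J  K 
   F   L  M 
   G   N  O 
 * H   H  I 
 * I   J  K 
 * J   L  M 
 * K   N  O 
   L   H  I 
   M   J  K 
   N   L  M 
   O   N  O 
(> = start, * = accepting)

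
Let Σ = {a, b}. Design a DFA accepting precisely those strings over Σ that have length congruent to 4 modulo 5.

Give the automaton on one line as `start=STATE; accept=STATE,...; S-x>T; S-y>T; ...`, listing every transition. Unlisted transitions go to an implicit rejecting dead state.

start=S0; accept=S4; S0-a>S1; S0-b>S1; S1-a>S2; S1-b>S2; S2-a>S3; S2-b>S3; S3-a>S4; S3-b>S4; S4-a>S0; S4-b>S0

Count input length modulo 5: every symbol advances one step around the cycle S0 → S1 → S2 → S3 → S4 → S0. Accept at S4.
5 states suffice.
        a   b  
>  S0   S1  S1 
   S1   S2  S2 
   S2   S3  S3 
   S3   S4  S4 
 * S4   S0  S0 
(> = start, * = accepting)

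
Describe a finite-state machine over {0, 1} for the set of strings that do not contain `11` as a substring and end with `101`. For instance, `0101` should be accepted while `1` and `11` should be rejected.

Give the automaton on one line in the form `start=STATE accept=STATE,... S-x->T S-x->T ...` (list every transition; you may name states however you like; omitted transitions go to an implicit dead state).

start=q0 accept=q4 q0-0->q0 q0-1->q1 q1-0->q2 q1-1->q3 q2-0->q0 q2-1->q4 q3-0->q3 q3-1->q3 q4-0->q2 q4-1->q3

Handle the two conditions separately and then intersect. One (3 states) tracks partial matches of the forbidden pattern `11`; the other (4 states) tracks how much of the suffix `101` has currently been matched. Each combined state is a pair, one component from each; accept when both components accept. Minimizing collapses redundant product states.
5 states suffice.
        0   1  
>  q0   q0  q1 
   q1   q2  q3 
   q2   q0  q4 
   q3   q3  q3 
 * q4   q2  q3 
(> = start, * = accepting)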